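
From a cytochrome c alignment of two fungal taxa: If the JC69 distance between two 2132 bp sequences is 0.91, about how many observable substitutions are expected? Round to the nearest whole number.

Invert JC69: p = (3/4)(1 − e^(−4d/3)) = 0.75 × (1 − e^(-1.213333)) = 0.75 × (1 − 0.297205) = 0.527096.
Expected differing sites = pL ≈ 0.527096 × 2132 = 1123.768672 ≈ 1124.

1124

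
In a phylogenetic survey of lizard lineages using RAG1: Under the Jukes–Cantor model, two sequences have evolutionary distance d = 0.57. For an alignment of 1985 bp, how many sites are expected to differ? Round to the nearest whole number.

Invert JC69: p = (3/4)(1 − e^(−4d/3)) = 0.75 × (1 − e^(-0.76)) = 0.75 × (1 − 0.467666) = 0.399251.
Expected differing sites = pL ≈ 0.399251 × 1985 = 792.513235 ≈ 793.

793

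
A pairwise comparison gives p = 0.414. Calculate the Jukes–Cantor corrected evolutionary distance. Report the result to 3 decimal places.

0.602

d = −(3/4) ln(1 − 4p/3) = −0.75 ln(1 − 0.552) = −0.75 ln(0.448)
  = −0.75 × (-0.802962) = 0.602222 substitutions/site.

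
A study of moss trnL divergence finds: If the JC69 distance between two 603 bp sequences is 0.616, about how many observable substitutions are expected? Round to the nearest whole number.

253

Invert JC69: p = (3/4)(1 − e^(−4d/3)) = 0.75 × (1 − e^(-0.821333)) = 0.75 × (1 − 0.439845) = 0.420116.
Expected differing sites = pL ≈ 0.420116 × 603 = 253.329948 ≈ 253.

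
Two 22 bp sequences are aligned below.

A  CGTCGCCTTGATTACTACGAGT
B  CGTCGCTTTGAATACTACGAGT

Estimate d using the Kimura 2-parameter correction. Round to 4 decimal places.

Of 22 sites, 1 differences are transitions and 1 are transversions, so P = 1/22 ≈ 0.045455 and Q = 1/22 ≈ 0.045455.
Under the Kimura two-parameter model, d = −½ ln(1 − 2P − Q) − ¼ ln(1 − 2Q).
1 − 2P − Q = 0.863635, giving −½ ln(0.863635) = 0.073303.
1 − 2Q = 0.90909, giving −¼ ln(0.90909) = 0.023828.
d = 0.073303 + 0.023828 = 0.097131.

0.0971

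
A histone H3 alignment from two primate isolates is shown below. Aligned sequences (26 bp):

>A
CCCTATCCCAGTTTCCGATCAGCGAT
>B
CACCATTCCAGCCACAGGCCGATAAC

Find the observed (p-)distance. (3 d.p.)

0.538

The sequences differ at 14 of 26 positions.
p = 14/26 = 0.538461… ≈ 0.538 (to 3 d.p.).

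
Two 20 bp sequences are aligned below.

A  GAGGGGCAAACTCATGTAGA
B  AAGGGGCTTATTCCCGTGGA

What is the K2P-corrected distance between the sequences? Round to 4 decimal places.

0.4884

Of 20 sites, 4 differences are transitions and 3 are transversions, so P = 4/20 = 0.2 and Q = 3/20 = 0.15.
Under the Kimura two-parameter model, d = −½ ln(1 − 2P − Q) − ¼ ln(1 − 2Q).
1 − 2P − Q = 0.45, giving −½ ln(0.45) = 0.399254.
1 − 2Q = 0.7, giving −¼ ln(0.7) = 0.089169.
d = 0.399254 + 0.089169 = 0.488423.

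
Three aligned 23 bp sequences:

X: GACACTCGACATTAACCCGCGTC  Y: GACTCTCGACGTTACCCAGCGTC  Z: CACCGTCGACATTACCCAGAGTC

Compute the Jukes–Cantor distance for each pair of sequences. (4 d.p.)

X–Y: 4/23 sites differ → p ≈ 0.173913, d = −0.75 ln(1 − 0.231884) = 0.197861 ≈ 0.1979.
X–Z: 6/23 sites differ → p ≈ 0.26087, d = −0.75 ln(1 − 0.347827) = 0.320584 ≈ 0.3206.
Y–Z: 5/23 sites differ → p ≈ 0.217391, d = −0.75 ln(1 − 0.289855) = 0.256715 ≈ 0.2567.

d(X,Y) = 0.1979, d(X,Z) = 0.3206, d(Y,Z) = 0.2567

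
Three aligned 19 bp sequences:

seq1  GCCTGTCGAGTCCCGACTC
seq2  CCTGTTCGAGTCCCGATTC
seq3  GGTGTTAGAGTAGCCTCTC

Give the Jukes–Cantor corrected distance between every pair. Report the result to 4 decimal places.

d(seq1,seq2) = 0.3241, d(seq1,seq3) = 0.7489, d(seq2,seq3) = 0.6181

seq1–seq2: 5/19 sites differ → p ≈ 0.263158, d = −0.75 ln(1 − 0.350877) = 0.324100 ≈ 0.3241.
seq1–seq3: 9/19 sites differ → p ≈ 0.473684, d = −0.75 ln(1 − 0.631579) = 0.748897 ≈ 0.7489.
seq2–seq3: 8/19 sites differ → p ≈ 0.421053, d = −0.75 ln(1 − 0.561404) = 0.618132 ≈ 0.6181.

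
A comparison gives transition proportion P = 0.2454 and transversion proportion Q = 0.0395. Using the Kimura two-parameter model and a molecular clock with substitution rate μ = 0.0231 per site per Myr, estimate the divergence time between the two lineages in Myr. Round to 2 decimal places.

Under the Kimura two-parameter model, d = −½ ln(1 − 2P − Q) − ¼ ln(1 − 2Q).
1 − 2P − Q = 0.4697, giving −½ ln(0.4697) = 0.377831.
1 − 2Q = 0.921, giving −¼ ln(0.921) = 0.020574.
d = 0.377831 + 0.020574 = 0.398405.
Under a molecular clock d = 2μt, so t = d/(2μ) = 0.398405 / (2 × 0.0231) = 8.62 Myr.

8.62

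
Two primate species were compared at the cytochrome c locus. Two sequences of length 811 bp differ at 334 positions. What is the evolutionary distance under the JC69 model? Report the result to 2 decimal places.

p = 334/811 ≈ 0.411837.
d = −(3/4) ln(1 − 4p/3) = −0.75 ln(1 − 0.549116) = −0.75 ln(0.450884)
  = −0.75 × (-0.796545) = 0.597409 substitutions/site.

0.60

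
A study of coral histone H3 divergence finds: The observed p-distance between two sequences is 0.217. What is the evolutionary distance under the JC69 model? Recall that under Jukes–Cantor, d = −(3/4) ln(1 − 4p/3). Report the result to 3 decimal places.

d = −(3/4) ln(1 − 4p/3) = −0.75 ln(1 − 0.289333) = −0.75 ln(0.710667)
  = −0.75 × (-0.341551) = 0.256163 substitutions/site.

0.256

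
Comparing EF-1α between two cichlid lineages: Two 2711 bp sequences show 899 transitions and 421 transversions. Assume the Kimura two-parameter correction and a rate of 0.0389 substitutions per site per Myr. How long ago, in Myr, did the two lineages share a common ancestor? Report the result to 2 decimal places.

12.16

P = 899/2711 ≈ 0.331612 and Q = 421/2711 ≈ 0.155293.
Under the Kimura two-parameter model, d = −½ ln(1 − 2P − Q) − ¼ ln(1 − 2Q).
1 − 2P − Q = 0.181483, giving −½ ln(0.181483) = 0.853297.
1 − 2Q = 0.689414, giving −¼ ln(0.689414) = 0.092978.
d = 0.853297 + 0.092978 = 0.946275.
Under a molecular clock d = 2μt, so t = d/(2μ) = 0.946275 / (2 × 0.0389) = 12.16 Myr.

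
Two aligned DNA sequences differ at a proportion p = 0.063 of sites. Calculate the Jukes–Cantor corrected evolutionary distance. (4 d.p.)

d = −(3/4) ln(1 − 4p/3) = −0.75 ln(1 − 0.084) = −0.75 ln(0.916)
  = −0.75 × (-0.087739) = 0.065804 substitutions/site.

0.0658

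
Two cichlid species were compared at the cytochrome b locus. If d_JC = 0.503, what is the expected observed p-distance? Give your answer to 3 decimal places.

0.366

p = (3/4)(1 − e^(−4d/3)) = 0.75 × (1 − e^(-0.670667)) = 0.75 × (1 − 0.511367) = 0.366475.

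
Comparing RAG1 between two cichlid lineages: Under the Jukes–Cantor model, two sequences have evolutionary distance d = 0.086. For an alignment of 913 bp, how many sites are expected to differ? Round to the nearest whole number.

Invert JC69: p = (3/4)(1 − e^(−4d/3)) = 0.75 × (1 − e^(-0.114667)) = 0.75 × (1 − 0.891663) = 0.081253.
Expected differing sites = pL ≈ 0.081253 × 913 = 74.183989 ≈ 74.

74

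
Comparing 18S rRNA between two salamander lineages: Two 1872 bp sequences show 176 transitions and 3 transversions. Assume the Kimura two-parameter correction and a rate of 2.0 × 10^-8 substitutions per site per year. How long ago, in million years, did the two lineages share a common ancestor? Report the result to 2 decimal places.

2.65

P = 176/1872 ≈ 0.094017 and Q = 3/1872 ≈ 0.001603.
Under the Kimura two-parameter model, d = −½ ln(1 − 2P − Q) − ¼ ln(1 − 2Q).
1 − 2P − Q = 0.810363, giving −½ ln(0.810363) = 0.105136.
1 − 2Q = 0.996794, giving −¼ ln(0.996794) = 0.000803.
d = 0.105136 + 0.000803 = 0.105939.
Under a molecular clock d = 2μt, so t = d/(2μ) = 0.105939 / (2 × 2.0 × 10^-8) = 2.65 million years.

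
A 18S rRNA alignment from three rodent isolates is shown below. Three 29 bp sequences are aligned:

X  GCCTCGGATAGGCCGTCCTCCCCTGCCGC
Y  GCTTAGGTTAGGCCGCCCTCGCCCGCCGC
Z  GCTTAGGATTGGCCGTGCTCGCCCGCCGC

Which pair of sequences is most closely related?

Y and Z

X–Y: 6/29 differ, p = 0.207, d = 0.242.
X–Z: 6/29 differ, p = 0.207, d = 0.242.
Y–Z: 4/29 differ, p = 0.138, d = 0.152.
The smallest distance is between Y and Z.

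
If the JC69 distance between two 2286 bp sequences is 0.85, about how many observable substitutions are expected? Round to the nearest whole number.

Invert JC69: p = (3/4)(1 − e^(−4d/3)) = 0.75 × (1 − e^(-1.133333)) = 0.75 × (1 − 0.321958) = 0.508532.
Expected differing sites = pL ≈ 0.508532 × 2286 = 1162.504152 ≈ 1163.

1163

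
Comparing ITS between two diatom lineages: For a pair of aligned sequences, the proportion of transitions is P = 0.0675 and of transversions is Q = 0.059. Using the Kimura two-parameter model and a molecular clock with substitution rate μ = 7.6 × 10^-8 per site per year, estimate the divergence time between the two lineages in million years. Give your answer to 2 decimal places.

Under the Kimura two-parameter model, d = −½ ln(1 − 2P − Q) − ¼ ln(1 − 2Q).
1 − 2P − Q = 0.806, giving −½ ln(0.806) = 0.107836.
1 − 2Q = 0.882, giving −¼ ln(0.882) = 0.031391.
d = 0.107836 + 0.031391 = 0.139227.
Under a molecular clock d = 2μt, so t = d/(2μ) = 0.139227 / (2 × 7.6 × 10^-8) = 0.92 million years.

0.92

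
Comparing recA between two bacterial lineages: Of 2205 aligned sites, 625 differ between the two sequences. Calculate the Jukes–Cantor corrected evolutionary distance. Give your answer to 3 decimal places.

p = 625/2205 ≈ 0.283447.
d = −(3/4) ln(1 − 4p/3) = −0.75 ln(1 − 0.377929) = −0.75 ln(0.622071)
  = −0.75 × (-0.474701) = 0.356026 substitutions/site.

0.356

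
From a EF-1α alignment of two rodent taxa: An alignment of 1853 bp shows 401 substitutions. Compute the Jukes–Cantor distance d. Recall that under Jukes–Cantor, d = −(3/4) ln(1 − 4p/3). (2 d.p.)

p = 401/1853 ≈ 0.216406.
d = −(3/4) ln(1 − 4p/3) = −0.75 ln(1 − 0.288541) = −0.75 ln(0.711459)
  = −0.75 × (-0.340437) = 0.255328 substitutions/site.

0.26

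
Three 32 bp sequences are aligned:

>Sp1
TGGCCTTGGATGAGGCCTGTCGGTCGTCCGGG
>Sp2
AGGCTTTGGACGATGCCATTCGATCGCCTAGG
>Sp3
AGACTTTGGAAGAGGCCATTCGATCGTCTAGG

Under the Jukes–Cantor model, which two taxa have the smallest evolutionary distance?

Sp1–Sp2: 10/32 differ, p = 0.313, d = 0.404.
Sp1–Sp3: 9/32 differ, p = 0.281, d = 0.353.
Sp2–Sp3: 4/32 differ, p = 0.125, d = 0.137.
The smallest distance is between Sp2 and Sp3.

Sp2 and Sp3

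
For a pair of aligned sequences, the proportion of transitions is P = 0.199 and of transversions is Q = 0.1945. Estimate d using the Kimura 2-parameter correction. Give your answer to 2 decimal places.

Under the Kimura two-parameter model, d = −½ ln(1 − 2P − Q) − ¼ ln(1 − 2Q).
1 − 2P − Q = 0.4075, giving −½ ln(0.4075) = 0.448857.
1 − 2Q = 0.611, giving −¼ ln(0.611) = 0.123165.
d = 0.448857 + 0.123165 = 0.572022.

0.57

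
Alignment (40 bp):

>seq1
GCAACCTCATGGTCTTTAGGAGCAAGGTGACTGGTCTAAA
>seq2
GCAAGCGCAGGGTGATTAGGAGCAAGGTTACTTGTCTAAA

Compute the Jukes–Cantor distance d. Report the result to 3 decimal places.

The sequences differ at 7 of 40 sites (5, 7, 10, 14, 15, 29, 33), so p = 7/40 = 0.175.
d = −(3/4) ln(1 − 4p/3) = −0.75 ln(1 − 0.233333) = −0.75 ln(0.766667)
  = −0.75 × (-0.265703) = 0.199277 substitutions/site.

0.199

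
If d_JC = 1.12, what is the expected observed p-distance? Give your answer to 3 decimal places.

p = (3/4)(1 − e^(−4d/3)) = 0.75 × (1 − e^(-1.493333)) = 0.75 × (1 − 0.224623) = 0.581533.

0.582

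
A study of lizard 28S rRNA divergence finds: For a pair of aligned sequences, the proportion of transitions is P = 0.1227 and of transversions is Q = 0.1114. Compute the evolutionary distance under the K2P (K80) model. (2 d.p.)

Under the Kimura two-parameter model, d = −½ ln(1 − 2P − Q) − ¼ ln(1 − 2Q).
1 − 2P − Q = 0.6432, giving −½ ln(0.6432) = 0.220650.
1 − 2Q = 0.7772, giving −¼ ln(0.7772) = 0.063014.
d = 0.220650 + 0.063014 = 0.283664.

0.28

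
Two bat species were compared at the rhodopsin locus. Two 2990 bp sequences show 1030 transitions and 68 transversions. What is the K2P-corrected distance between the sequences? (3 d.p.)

0.634

P = 1030/2990 ≈ 0.344482 and Q = 68/2990 ≈ 0.022742.
Under the Kimura two-parameter model, d = −½ ln(1 − 2P − Q) − ¼ ln(1 − 2Q).
1 − 2P − Q = 0.288294, giving −½ ln(0.288294) = 0.621887.
1 − 2Q = 0.954516, giving −¼ ln(0.954516) = 0.011638.
d = 0.621887 + 0.011638 = 0.633525.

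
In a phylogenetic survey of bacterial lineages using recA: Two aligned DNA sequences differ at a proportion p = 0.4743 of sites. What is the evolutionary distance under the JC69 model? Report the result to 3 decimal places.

d = −(3/4) ln(1 − 4p/3) = −0.75 ln(1 − 0.6324) = −0.75 ln(0.3676)
  = −0.75 × (-1.000760) = 0.750570 substitutions/site.

0.751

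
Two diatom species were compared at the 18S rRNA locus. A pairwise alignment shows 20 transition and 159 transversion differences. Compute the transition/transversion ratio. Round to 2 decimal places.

0.13

R = 20/159 = 0.125786… ≈ 0.13 (to 2 d.p.).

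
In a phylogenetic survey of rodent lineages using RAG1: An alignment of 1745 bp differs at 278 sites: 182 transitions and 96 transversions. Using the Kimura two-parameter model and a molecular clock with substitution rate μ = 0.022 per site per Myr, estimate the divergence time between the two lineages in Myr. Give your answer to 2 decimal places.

4.14

P = 182/1745 ≈ 0.104298 and Q = 96/1745 ≈ 0.055014.
Under the Kimura two-parameter model, d = −½ ln(1 − 2P − Q) − ¼ ln(1 − 2Q).
1 − 2P − Q = 0.73639, giving −½ ln(0.73639) = 0.152998.
1 − 2Q = 0.889972, giving −¼ ln(0.889972) = 0.029141.
d = 0.152998 + 0.029141 = 0.182139.
Under a molecular clock d = 2μt, so t = d/(2μ) = 0.182139 / (2 × 0.022) = 4.14 Myr.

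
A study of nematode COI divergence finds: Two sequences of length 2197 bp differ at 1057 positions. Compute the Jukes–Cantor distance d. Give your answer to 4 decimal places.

p = 1057/2197 ≈ 0.481111.
d = −(3/4) ln(1 − 4p/3) = −0.75 ln(1 − 0.641481) = −0.75 ln(0.358519)
  = −0.75 × (-1.025774) = 0.769331 substitutions/site.

0.7693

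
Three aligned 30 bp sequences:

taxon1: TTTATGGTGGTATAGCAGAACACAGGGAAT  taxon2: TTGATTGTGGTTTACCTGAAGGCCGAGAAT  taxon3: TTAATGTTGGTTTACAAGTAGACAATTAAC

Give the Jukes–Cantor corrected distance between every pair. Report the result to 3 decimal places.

taxon1–taxon2: 9/30 sites differ → p = 0.3, d = −0.75 ln(1 − 0.4) = 0.383119 ≈ 0.383.
taxon1–taxon3: 11/30 sites differ → p ≈ 0.366667, d = −0.75 ln(1 − 0.488889) = 0.503376 ≈ 0.503.
taxon2–taxon3: 12/30 sites differ → p = 0.4, d = −0.75 ln(1 − 0.533333) = 0.571605 ≈ 0.572.

d(taxon1,taxon2) = 0.383, d(taxon1,taxon3) = 0.503, d(taxon2,taxon3) = 0.572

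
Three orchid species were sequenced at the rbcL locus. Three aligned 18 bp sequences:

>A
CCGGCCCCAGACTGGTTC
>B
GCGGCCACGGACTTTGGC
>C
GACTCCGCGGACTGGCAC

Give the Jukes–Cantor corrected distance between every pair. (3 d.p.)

d(A,B) = 0.548, d(A,C) = 0.673, d(B,C) = 0.673

A–B: 7/18 sites differ → p ≈ 0.388889, d = −0.75 ln(1 − 0.518519) = 0.548166 ≈ 0.548.
A–C: 8/18 sites differ → p ≈ 0.444444, d = −0.75 ln(1 − 0.592592) = 0.673455 ≈ 0.673.
B–C: 8/18 sites differ → p ≈ 0.444444, d = −0.75 ln(1 − 0.592592) = 0.673455 ≈ 0.673.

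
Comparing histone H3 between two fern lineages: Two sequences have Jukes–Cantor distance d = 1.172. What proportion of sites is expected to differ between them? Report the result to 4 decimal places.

p = (3/4)(1 − e^(−4d/3)) = 0.75 × (1 − e^(-1.562667)) = 0.75 × (1 − 0.209576) = 0.592818.

0.5928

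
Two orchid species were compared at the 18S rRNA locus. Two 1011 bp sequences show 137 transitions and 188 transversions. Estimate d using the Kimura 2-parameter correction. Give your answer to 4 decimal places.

P = 137/1011 ≈ 0.135509 and Q = 188/1011 ≈ 0.185955.
Under the Kimura two-parameter model, d = −½ ln(1 − 2P − Q) − ¼ ln(1 − 2Q).
1 − 2P − Q = 0.543027, giving −½ ln(0.543027) = 0.305298.
1 − 2Q = 0.62809, giving −¼ ln(0.62809) = 0.116268.
d = 0.305298 + 0.116268 = 0.421566.

0.4216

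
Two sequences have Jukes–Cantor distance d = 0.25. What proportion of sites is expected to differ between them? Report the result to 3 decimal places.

p = (3/4)(1 − e^(−4d/3)) = 0.75 × (1 − e^(-0.333333)) = 0.75 × (1 − 0.716532) = 0.212601.

0.213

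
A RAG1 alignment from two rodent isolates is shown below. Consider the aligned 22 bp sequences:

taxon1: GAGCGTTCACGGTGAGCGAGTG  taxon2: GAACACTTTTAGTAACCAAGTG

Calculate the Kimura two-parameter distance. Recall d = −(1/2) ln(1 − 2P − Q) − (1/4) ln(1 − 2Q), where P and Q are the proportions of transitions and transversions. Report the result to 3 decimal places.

Of 22 sites, 8 differences are transitions and 2 are transversions, so P = 8/22 ≈ 0.363636 and Q = 2/22 ≈ 0.090909.
Under the Kimura two-parameter model, d = −½ ln(1 − 2P − Q) − ¼ ln(1 − 2Q).
1 − 2P − Q = 0.181819, giving −½ ln(0.181819) = 0.852372.
1 − 2Q = 0.818182, giving −¼ ln(0.818182) = 0.050168.
d = 0.852372 + 0.050168 = 0.902540.

0.903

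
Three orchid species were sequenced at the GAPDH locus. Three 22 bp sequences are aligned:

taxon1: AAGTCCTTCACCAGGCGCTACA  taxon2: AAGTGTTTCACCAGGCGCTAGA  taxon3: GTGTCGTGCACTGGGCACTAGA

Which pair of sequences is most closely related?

taxon1 and taxon2

taxon1–taxon2: 3/22 differ, p = 0.136, d = 0.151.
taxon1–taxon3: 8/22 differ, p = 0.364, d = 0.497.
taxon2–taxon3: 8/22 differ, p = 0.364, d = 0.497.
The smallest distance is between taxon1 and taxon2.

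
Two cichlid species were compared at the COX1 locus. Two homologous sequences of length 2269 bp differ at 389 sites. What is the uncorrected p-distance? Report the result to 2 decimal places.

0.17

p = 389/2269 = 0.171441… ≈ 0.17 (to 2 d.p.).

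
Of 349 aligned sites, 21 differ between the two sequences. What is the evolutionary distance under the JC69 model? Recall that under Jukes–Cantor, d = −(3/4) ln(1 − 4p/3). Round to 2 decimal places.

p = 21/349 ≈ 0.060172.
d = −(3/4) ln(1 − 4p/3) = −0.75 ln(1 − 0.080229) = −0.75 ln(0.919771)
  = −0.75 × (-0.083631) = 0.062723 substitutions/site.

0.06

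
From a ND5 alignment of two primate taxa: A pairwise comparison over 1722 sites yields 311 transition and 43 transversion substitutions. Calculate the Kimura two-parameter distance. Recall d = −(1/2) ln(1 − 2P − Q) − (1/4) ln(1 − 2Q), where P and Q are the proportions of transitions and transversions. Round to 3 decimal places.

0.257

P = 311/1722 ≈ 0.180604 and Q = 43/1722 ≈ 0.024971.
Under the Kimura two-parameter model, d = −½ ln(1 − 2P − Q) − ¼ ln(1 − 2Q).
1 − 2P − Q = 0.613821, giving −½ ln(0.613821) = 0.244026.
1 − 2Q = 0.950058, giving −¼ ln(0.950058) = 0.012808.
d = 0.244026 + 0.012808 = 0.256834.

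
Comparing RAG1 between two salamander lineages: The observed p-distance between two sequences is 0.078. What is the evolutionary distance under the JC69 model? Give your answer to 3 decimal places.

0.082

d = −(3/4) ln(1 − 4p/3) = −0.75 ln(1 − 0.104) = −0.75 ln(0.896)
  = −0.75 × (-0.109815) = 0.082361 substitutions/site.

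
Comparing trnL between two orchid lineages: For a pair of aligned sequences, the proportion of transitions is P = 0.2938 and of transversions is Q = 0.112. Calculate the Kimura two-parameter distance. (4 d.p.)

0.6647

Under the Kimura two-parameter model, d = −½ ln(1 − 2P − Q) − ¼ ln(1 − 2Q).
1 − 2P − Q = 0.3004, giving −½ ln(0.3004) = 0.601320.
1 − 2Q = 0.776, giving −¼ ln(0.776) = 0.063401.
d = 0.601320 + 0.063401 = 0.664721.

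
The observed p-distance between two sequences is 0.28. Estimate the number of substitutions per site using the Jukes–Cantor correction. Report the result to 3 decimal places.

0.351

d = −(3/4) ln(1 − 4p/3) = −0.75 ln(1 − 0.373333) = −0.75 ln(0.626667)
  = −0.75 × (-0.467340) = 0.350505 substitutions/site.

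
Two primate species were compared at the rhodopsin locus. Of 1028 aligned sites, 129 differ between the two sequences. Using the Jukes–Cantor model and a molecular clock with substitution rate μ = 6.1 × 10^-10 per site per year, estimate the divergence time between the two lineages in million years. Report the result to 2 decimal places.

p = 129/1028 ≈ 0.125486.
d = −(3/4) ln(1 − 4p/3) = −0.75 ln(1 − 0.167315) = −0.75 ln(0.832685)
  = −0.75 × (-0.183100) = 0.137325 substitutions/site.
Under a molecular clock d = 2μt, so t = d/(2μ) = 0.137325 / (2 × 6.1 × 10^-10) = 112.56 million years.

112.56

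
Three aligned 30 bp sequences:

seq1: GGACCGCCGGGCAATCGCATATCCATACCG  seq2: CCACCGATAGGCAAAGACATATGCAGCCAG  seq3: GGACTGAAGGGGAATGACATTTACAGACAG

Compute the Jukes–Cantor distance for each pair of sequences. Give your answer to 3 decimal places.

seq1–seq2: 12/30 sites differ → p = 0.4, d = −0.75 ln(1 − 0.533333) = 0.571605 ≈ 0.572.
seq1–seq3: 10/30 sites differ → p ≈ 0.333333, d = −0.75 ln(1 − 0.444444) = 0.440839 ≈ 0.441.
seq2–seq3: 10/30 sites differ → p ≈ 0.333333, d = −0.75 ln(1 − 0.444444) = 0.440839 ≈ 0.441.

d(seq1,seq2) = 0.572, d(seq1,seq3) = 0.441, d(seq2,seq3) = 0.441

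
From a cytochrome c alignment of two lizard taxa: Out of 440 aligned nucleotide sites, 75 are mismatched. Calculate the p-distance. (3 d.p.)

0.170

p = 75/440 = 0.170454… ≈ 0.170 (to 3 d.p.).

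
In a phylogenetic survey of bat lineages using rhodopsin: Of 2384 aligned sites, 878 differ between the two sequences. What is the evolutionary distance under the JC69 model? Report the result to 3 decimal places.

p = 878/2384 ≈ 0.368289.
d = −(3/4) ln(1 − 4p/3) = −0.75 ln(1 − 0.491052) = −0.75 ln(0.508948)
  = −0.75 × (-0.675409) = 0.506557 substitutions/site.

0.507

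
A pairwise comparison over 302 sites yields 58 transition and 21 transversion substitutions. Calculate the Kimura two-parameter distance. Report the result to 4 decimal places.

P = 58/302 ≈ 0.192053 and Q = 21/302 ≈ 0.069536.
Under the Kimura two-parameter model, d = −½ ln(1 − 2P − Q) − ¼ ln(1 − 2Q).
1 − 2P − Q = 0.546358, giving −½ ln(0.546358) = 0.302240.
1 − 2Q = 0.860928, giving −¼ ln(0.860928) = 0.037436.
d = 0.302240 + 0.037436 = 0.339676.

0.3397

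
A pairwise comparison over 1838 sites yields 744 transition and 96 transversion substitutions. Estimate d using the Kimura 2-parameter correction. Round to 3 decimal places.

1.017

P = 744/1838 ≈ 0.404788 and Q = 96/1838 ≈ 0.052231.
Under the Kimura two-parameter model, d = −½ ln(1 − 2P − Q) − ¼ ln(1 − 2Q).
1 − 2P − Q = 0.138193, giving −½ ln(0.138193) = 0.989552.
1 − 2Q = 0.895538, giving −¼ ln(0.895538) = 0.027583.
d = 0.989552 + 0.027583 = 1.017135.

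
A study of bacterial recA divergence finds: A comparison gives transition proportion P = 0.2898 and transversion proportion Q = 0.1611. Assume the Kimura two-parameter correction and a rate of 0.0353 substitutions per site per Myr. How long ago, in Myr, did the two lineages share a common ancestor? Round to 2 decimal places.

10.94

Under the Kimura two-parameter model, d = −½ ln(1 − 2P − Q) − ¼ ln(1 − 2Q).
1 − 2P − Q = 0.2593, giving −½ ln(0.2593) = 0.674885.
1 − 2Q = 0.6778, giving −¼ ln(0.6778) = 0.097226.
d = 0.674885 + 0.097226 = 0.772111.
Under a molecular clock d = 2μt, so t = d/(2μ) = 0.772111 / (2 × 0.0353) = 10.94 Myr.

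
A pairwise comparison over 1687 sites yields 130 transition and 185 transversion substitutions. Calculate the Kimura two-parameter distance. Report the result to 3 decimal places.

P = 130/1687 ≈ 0.07706 and Q = 185/1687 ≈ 0.109662.
Under the Kimura two-parameter model, d = −½ ln(1 − 2P − Q) − ¼ ln(1 − 2Q).
1 − 2P − Q = 0.736218, giving −½ ln(0.736218) = 0.153115.
1 − 2Q = 0.780676, giving −¼ ln(0.780676) = 0.061899.
d = 0.153115 + 0.061899 = 0.215014.

0.215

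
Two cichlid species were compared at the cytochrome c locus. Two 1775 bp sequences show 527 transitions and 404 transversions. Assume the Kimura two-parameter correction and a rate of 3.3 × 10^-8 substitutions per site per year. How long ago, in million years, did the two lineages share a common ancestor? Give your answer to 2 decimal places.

P = 527/1775 ≈ 0.296901 and Q = 404/1775 ≈ 0.227606.
Under the Kimura two-parameter model, d = −½ ln(1 − 2P − Q) − ¼ ln(1 − 2Q).
1 − 2P − Q = 0.178592, giving −½ ln(0.178592) = 0.861326.
1 − 2Q = 0.544788, giving −¼ ln(0.544788) = 0.151840.
d = 0.861326 + 0.151840 = 1.013166.
Under a molecular clock d = 2μt, so t = d/(2μ) = 1.013166 / (2 × 3.3 × 10^-8) = 15.35 million years.

15.35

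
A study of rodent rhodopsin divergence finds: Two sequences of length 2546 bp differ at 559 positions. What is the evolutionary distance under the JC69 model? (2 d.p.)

p = 559/2546 ≈ 0.21956.
d = −(3/4) ln(1 − 4p/3) = −0.75 ln(1 − 0.292747) = −0.75 ln(0.707253)
  = −0.75 × (-0.346367) = 0.259775 substitutions/site.

0.26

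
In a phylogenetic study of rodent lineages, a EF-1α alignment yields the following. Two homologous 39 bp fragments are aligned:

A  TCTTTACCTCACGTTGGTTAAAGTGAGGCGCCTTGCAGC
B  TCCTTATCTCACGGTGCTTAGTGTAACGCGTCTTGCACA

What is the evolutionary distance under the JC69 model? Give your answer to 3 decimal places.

0.354

The sequences differ at 11 of 39 sites, so p = 11/39 ≈ 0.282051.
d = −(3/4) ln(1 − 4p/3) = −0.75 ln(1 − 0.376068) = −0.75 ln(0.623932)
  = −0.75 × (-0.471714) = 0.353786 substitutions/site.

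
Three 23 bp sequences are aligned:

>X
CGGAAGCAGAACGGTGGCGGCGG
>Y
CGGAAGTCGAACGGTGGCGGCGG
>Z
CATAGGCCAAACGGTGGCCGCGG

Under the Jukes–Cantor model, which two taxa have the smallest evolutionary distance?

X–Y: 2/23 differ, p = 0.087, d = 0.092.
X–Z: 6/23 differ, p = 0.261, d = 0.321.
Y–Z: 6/23 differ, p = 0.261, d = 0.321.
The smallest distance is between X and Y.

X and Y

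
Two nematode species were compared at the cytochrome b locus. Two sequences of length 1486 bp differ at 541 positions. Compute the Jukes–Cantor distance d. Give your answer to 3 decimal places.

p = 541/1486 ≈ 0.364065.
d = −(3/4) ln(1 − 4p/3) = −0.75 ln(1 − 0.48542) = −0.75 ln(0.51458)
  = −0.75 × (-0.664404) = 0.498303 substitutions/site.

0.498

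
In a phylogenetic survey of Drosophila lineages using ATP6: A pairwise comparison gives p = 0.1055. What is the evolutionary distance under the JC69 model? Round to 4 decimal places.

d = −(3/4) ln(1 − 4p/3) = −0.75 ln(1 − 0.140667) = −0.75 ln(0.859333)
  = −0.75 × (-0.151599) = 0.113699 substitutions/site.

0.1137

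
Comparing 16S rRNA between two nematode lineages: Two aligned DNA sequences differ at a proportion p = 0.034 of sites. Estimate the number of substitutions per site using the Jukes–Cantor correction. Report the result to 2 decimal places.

0.03

d = −(3/4) ln(1 − 4p/3) = −0.75 ln(1 − 0.045333) = −0.75 ln(0.954667)
  = −0.75 × (-0.046393) = 0.034795 substitutions/site.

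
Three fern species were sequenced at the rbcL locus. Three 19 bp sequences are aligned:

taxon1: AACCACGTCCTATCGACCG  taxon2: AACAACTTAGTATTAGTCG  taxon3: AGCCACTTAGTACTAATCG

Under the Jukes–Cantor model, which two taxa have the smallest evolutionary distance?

taxon1–taxon2: 8/19 differ, p = 0.421, d = 0.618.
taxon1–taxon3: 8/19 differ, p = 0.421, d = 0.618.
taxon2–taxon3: 4/19 differ, p = 0.211, d = 0.247.
The smallest distance is between taxon2 and taxon3.

taxon2 and taxon3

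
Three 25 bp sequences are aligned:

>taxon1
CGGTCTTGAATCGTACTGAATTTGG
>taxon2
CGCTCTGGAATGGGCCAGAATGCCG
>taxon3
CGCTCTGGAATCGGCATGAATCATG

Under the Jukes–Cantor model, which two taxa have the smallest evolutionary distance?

taxon1–taxon2: 9/25 differ, p = 0.360, d = 0.490.
taxon1–taxon3: 8/25 differ, p = 0.320, d = 0.417.
taxon2–taxon3: 6/25 differ, p = 0.240, d = 0.289.
The smallest distance is between taxon2 and taxon3.

taxon2 and taxon3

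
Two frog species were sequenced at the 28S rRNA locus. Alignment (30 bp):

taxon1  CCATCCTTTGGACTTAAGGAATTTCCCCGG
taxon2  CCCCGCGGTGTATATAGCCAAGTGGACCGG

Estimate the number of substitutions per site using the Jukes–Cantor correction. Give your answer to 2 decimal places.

The sequences differ at 15 of 30 sites, so p = 15/30 = 0.5.
d = −(3/4) ln(1 − 4p/3) = −0.75 ln(1 − 0.666667) = −0.75 ln(0.333333)
  = −0.75 × (-1.098613) = 0.823960 substitutions/site.

0.82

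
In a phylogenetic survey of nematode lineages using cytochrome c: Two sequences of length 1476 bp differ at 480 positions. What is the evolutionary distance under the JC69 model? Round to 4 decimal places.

p = 480/1476 ≈ 0.325203.
d = −(3/4) ln(1 − 4p/3) = −0.75 ln(1 − 0.433604) = −0.75 ln(0.566396)
  = −0.75 × (-0.568462) = 0.426347 substitutions/site.

0.4263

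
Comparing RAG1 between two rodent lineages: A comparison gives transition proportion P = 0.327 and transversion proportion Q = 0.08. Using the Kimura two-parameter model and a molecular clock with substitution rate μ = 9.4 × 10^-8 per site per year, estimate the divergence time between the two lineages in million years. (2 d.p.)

3.75

Under the Kimura two-parameter model, d = −½ ln(1 − 2P − Q) − ¼ ln(1 − 2Q).
1 − 2P − Q = 0.266, giving −½ ln(0.266) = 0.662129.
1 − 2Q = 0.84, giving −¼ ln(0.84) = 0.043588.
d = 0.662129 + 0.043588 = 0.705717.
Under a molecular clock d = 2μt, so t = d/(2μ) = 0.705717 / (2 × 9.4 × 10^-8) = 3.75 million years.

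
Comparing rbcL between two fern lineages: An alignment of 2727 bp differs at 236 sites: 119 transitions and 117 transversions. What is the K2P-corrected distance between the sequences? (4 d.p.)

0.0922

P = 119/2727 ≈ 0.043638 and Q = 117/2727 ≈ 0.042904.
Under the Kimura two-parameter model, d = −½ ln(1 − 2P − Q) − ¼ ln(1 − 2Q).
1 − 2P − Q = 0.86982, giving −½ ln(0.86982) = 0.069734.
1 − 2Q = 0.914192, giving −¼ ln(0.914192) = 0.022429.
d = 0.069734 + 0.022429 = 0.092163.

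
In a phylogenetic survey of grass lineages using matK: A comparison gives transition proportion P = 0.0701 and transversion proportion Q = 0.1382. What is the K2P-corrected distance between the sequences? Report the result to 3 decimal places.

Under the Kimura two-parameter model, d = −½ ln(1 − 2P − Q) − ¼ ln(1 − 2Q).
1 − 2P − Q = 0.7216, giving −½ ln(0.7216) = 0.163142.
1 − 2Q = 0.7236, giving −¼ ln(0.7236) = 0.080879.
d = 0.163142 + 0.080879 = 0.244021.

0.244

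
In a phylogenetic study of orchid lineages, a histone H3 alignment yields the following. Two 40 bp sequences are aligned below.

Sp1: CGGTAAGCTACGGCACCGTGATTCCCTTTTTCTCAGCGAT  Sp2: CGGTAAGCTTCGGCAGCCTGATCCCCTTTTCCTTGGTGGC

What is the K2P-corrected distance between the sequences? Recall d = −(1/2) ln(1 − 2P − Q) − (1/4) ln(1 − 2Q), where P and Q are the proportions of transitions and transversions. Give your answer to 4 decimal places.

0.3173

Of 40 sites, 7 differences are transitions and 3 are transversions, so P = 7/40 = 0.175 and Q = 3/40 = 0.075.
Under the Kimura two-parameter model, d = −½ ln(1 − 2P − Q) − ¼ ln(1 − 2Q).
1 − 2P − Q = 0.575, giving −½ ln(0.575) = 0.276693.
1 − 2Q = 0.85, giving −¼ ln(0.85) = 0.040630.
d = 0.276693 + 0.040630 = 0.317323.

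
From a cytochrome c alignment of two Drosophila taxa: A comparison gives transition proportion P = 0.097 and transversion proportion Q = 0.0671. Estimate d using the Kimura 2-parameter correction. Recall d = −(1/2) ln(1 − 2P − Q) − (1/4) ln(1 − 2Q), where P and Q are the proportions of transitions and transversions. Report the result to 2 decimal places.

0.19

Under the Kimura two-parameter model, d = −½ ln(1 − 2P − Q) − ¼ ln(1 − 2Q).
1 − 2P − Q = 0.7389, giving −½ ln(0.7389) = 0.151296.
1 − 2Q = 0.8658, giving −¼ ln(0.8658) = 0.036025.
d = 0.151296 + 0.036025 = 0.187321.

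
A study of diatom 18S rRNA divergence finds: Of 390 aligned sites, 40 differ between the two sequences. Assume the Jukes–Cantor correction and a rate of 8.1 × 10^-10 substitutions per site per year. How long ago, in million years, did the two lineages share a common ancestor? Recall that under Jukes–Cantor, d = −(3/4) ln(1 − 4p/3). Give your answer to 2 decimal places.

p = 40/390 ≈ 0.102564.
d = −(3/4) ln(1 − 4p/3) = −0.75 ln(1 − 0.136752) = −0.75 ln(0.863248)
  = −0.75 × (-0.147053) = 0.110290 substitutions/site.
Under a molecular clock d = 2μt, so t = d/(2μ) = 0.110290 / (2 × 8.1 × 10^-10) = 68.08 million years.

68.08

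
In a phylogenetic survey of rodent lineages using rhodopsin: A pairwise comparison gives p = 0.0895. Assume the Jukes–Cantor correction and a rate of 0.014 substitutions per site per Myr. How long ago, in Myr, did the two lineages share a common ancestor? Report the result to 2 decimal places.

3.40

d = −(3/4) ln(1 − 4p/3) = −0.75 ln(1 − 0.119333) = −0.75 ln(0.880667)
  = −0.75 × (-0.127076) = 0.095307 substitutions/site.
Under a molecular clock d = 2μt, so t = d/(2μ) = 0.095307 / (2 × 0.014) = 3.40 Myr.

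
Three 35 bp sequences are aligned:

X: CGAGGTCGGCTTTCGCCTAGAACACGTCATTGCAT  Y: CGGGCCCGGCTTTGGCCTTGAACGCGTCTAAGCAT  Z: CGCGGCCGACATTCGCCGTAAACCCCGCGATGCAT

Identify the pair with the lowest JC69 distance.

X–Y: 9/35 differ, p = 0.257, d = 0.315.
X–Z: 12/35 differ, p = 0.343, d = 0.458.
Y–Z: 12/35 differ, p = 0.343, d = 0.458.
The smallest distance is between X and Y.

X and Y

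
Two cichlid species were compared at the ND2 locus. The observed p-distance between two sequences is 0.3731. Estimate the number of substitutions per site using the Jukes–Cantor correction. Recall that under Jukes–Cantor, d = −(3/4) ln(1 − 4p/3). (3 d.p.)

d = −(3/4) ln(1 − 4p/3) = −0.75 ln(1 − 0.497467) = −0.75 ln(0.502533)
  = −0.75 × (-0.688094) = 0.516071 substitutions/site.

0.516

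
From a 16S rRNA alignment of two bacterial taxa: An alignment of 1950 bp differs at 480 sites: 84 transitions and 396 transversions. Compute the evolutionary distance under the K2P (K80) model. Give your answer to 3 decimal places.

0.301

P = 84/1950 ≈ 0.043077 and Q = 396/1950 ≈ 0.203077.
Under the Kimura two-parameter model, d = −½ ln(1 − 2P − Q) − ¼ ln(1 − 2Q).
1 − 2P − Q = 0.710769, giving −½ ln(0.710769) = 0.170704.
1 − 2Q = 0.593846, giving −¼ ln(0.593846) = 0.130284.
d = 0.170704 + 0.130284 = 0.300988.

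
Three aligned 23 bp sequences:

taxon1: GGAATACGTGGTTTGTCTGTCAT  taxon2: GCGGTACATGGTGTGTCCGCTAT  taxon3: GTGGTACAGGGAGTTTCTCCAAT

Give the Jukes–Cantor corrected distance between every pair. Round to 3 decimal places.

taxon1–taxon2: 8/23 sites differ → p ≈ 0.347826, d = −0.75 ln(1 − 0.463768) = 0.467391 ≈ 0.467.
taxon1–taxon3: 11/23 sites differ → p ≈ 0.478261, d = −0.75 ln(1 − 0.637681) = 0.761423 ≈ 0.761.
taxon2–taxon3: 7/23 sites differ → p ≈ 0.304348, d = −0.75 ln(1 − 0.405797) = 0.390401 ≈ 0.390.

d(taxon1,taxon2) = 0.467, d(taxon1,taxon3) = 0.761, d(taxon2,taxon3) = 0.390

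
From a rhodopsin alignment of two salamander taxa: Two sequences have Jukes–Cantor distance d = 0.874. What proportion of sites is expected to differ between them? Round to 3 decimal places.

0.516

p = (3/4)(1 − e^(−4d/3)) = 0.75 × (1 − e^(-1.165333)) = 0.75 × (1 − 0.311819) = 0.516136.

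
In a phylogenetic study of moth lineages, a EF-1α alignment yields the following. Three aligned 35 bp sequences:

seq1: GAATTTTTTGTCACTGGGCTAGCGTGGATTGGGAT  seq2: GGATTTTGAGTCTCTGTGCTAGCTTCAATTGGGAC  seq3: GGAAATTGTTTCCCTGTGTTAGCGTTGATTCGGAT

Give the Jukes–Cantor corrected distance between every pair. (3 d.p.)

seq1–seq2: 9/35 sites differ → p ≈ 0.257143, d = −0.75 ln(1 − 0.342857) = 0.314890 ≈ 0.315.
seq1–seq3: 10/35 sites differ → p ≈ 0.285714, d = −0.75 ln(1 − 0.380952) = 0.359679 ≈ 0.360.
seq2–seq3: 11/35 sites differ → p ≈ 0.314286, d = −0.75 ln(1 − 0.419048) = 0.407315 ≈ 0.407.

d(seq1,seq2) = 0.315, d(seq1,seq3) = 0.360, d(seq2,seq3) = 0.407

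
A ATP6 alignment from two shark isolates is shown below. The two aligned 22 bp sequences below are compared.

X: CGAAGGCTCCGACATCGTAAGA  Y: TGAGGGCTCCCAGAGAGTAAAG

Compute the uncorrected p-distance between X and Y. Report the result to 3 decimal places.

The sequences differ at 8 of 22 positions (sites 1, 4, 11, 13, 15, 16, 21, 22).
p = 8/22 = 0.363636… ≈ 0.364 (to 3 d.p.).

0.364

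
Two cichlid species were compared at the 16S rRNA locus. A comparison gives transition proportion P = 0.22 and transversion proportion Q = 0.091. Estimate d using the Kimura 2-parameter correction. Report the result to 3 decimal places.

Under the Kimura two-parameter model, d = −½ ln(1 − 2P − Q) − ¼ ln(1 − 2Q).
1 − 2P − Q = 0.469, giving −½ ln(0.469) = 0.378576.
1 − 2Q = 0.818, giving −¼ ln(0.818) = 0.050223.
d = 0.378576 + 0.050223 = 0.428799.

0.429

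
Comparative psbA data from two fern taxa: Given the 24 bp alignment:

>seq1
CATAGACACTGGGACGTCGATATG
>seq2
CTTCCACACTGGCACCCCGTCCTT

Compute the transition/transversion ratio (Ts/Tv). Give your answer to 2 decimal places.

Transitions are A↔G and C↔T; transversions are all other mismatches.
Transitions: 2. Transversions: 8.
R = 2/8 = 0.25.

0.25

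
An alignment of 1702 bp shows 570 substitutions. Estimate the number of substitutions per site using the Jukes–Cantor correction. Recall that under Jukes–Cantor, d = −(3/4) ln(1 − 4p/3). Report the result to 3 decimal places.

0.444

p = 570/1702 ≈ 0.3349.
d = −(3/4) ln(1 − 4p/3) = −0.75 ln(1 − 0.446533) = −0.75 ln(0.553467)
  = −0.75 × (-0.591553) = 0.443665 substitutions/site.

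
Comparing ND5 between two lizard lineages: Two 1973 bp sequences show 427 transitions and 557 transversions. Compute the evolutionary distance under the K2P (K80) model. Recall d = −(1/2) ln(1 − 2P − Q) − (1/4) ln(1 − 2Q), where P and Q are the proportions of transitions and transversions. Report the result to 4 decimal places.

0.8358

P = 427/1973 ≈ 0.216422 and Q = 557/1973 ≈ 0.282311.
Under the Kimura two-parameter model, d = −½ ln(1 − 2P − Q) − ¼ ln(1 − 2Q).
1 − 2P − Q = 0.284845, giving −½ ln(0.284845) = 0.627905.
1 − 2Q = 0.435378, giving −¼ ln(0.435378) = 0.207885.
d = 0.627905 + 0.207885 = 0.835790.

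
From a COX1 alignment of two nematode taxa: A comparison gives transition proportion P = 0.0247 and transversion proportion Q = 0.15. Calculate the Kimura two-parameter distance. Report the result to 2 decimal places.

0.20

Under the Kimura two-parameter model, d = −½ ln(1 − 2P − Q) − ¼ ln(1 − 2Q).
1 − 2P − Q = 0.8006, giving −½ ln(0.8006) = 0.111197.
1 − 2Q = 0.7, giving −¼ ln(0.7) = 0.089169.
d = 0.111197 + 0.089169 = 0.200366.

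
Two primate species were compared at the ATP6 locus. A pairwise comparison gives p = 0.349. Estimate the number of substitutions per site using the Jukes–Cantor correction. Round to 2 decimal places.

d = −(3/4) ln(1 − 4p/3) = −0.75 ln(1 − 0.465333) = −0.75 ln(0.534667)
  = −0.75 × (-0.626111) = 0.469583 substitutions/site.

0.47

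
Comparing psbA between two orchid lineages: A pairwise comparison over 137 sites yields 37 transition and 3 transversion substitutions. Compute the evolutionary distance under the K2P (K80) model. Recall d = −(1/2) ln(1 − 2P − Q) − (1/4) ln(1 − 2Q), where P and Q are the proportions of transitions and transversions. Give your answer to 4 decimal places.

0.4240

P = 37/137 ≈ 0.270073 and Q = 3/137 ≈ 0.021898.
Under the Kimura two-parameter model, d = −½ ln(1 − 2P − Q) − ¼ ln(1 − 2Q).
1 − 2P − Q = 0.437956, giving −½ ln(0.437956) = 0.412818.
1 − 2Q = 0.956204, giving −¼ ln(0.956204) = 0.011196.
d = 0.412818 + 0.011196 = 0.424014.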